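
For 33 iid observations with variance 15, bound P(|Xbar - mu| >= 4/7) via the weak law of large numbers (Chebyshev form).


Var(Xbar) = Var(X)/n = 15/33
Chebyshev: P(|Xbar-mu| >= 4/7) <= Var(Xbar)/(4/7)^2 = (5/11)/(16/49) = 245/176
Bound exceeds 1, so trivial bound: 1

1


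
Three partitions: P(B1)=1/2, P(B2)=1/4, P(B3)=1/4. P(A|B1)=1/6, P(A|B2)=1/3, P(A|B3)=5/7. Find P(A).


P(A) = P(A|B1)P(B1) + P(A|B2)P(B2) + P(A|B3)P(B3)
= 1/6*1/2 + 1/3*1/4 + 5/7*1/4
= 1/12 + 1/12 + 5/28 = 29/84

29/84


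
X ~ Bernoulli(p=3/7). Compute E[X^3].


For Bernoulli: X in {0,1}
E[X^3] = 0^3*(1-3/7) + 1^3*3/7 = 3/7

3/7


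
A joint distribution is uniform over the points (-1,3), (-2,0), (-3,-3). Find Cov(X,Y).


E[X]=-2, E[Y]=0, E[XY]=2
Cov(X,Y) = E[XY] - E[X]E[Y] = 2 + 2*0 = 2

2


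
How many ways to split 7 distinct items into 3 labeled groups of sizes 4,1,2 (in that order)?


7! = 5040
Denominator: 4!=24 * 1!=1 * 2!=2
Coefficient = 5040 / 48 = 105

105


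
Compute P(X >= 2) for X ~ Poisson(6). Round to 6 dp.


P(X>=2) = 1 - P(X<=1) = 1 - (e^(-6)*6^0/0! + e^(-6)*6^1/1!)
≈ 1 - (0.0024787522 + 0.0148725131)
= 1 - 0.0173512653 = 0.9826487347
≈ 0.982649

0.982649


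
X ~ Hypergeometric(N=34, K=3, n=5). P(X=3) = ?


P(X=3) = C(3,3)*C(31,2) / C(34,5)
= 1*465 / 278256
= 465/278256 = 5/2992

5/2992


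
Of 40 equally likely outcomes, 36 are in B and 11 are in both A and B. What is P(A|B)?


P(A|B) = P(A∩B)/P(B) = (11/40)/(36/40) = 11/36

11/36


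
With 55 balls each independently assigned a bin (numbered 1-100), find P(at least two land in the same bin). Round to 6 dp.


P(all different) = prod((100-i)/100 for i=0..54) = 0.000000
P(at least one match) = 1 - 0.000000 = 1.000000

1.000000


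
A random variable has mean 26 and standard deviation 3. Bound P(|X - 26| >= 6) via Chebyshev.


k = 6/3 = 2
Chebyshev: P(|X-mu| >= k*sigma) <= 1/k^2 = 1/2^2 = 1/4

1/4


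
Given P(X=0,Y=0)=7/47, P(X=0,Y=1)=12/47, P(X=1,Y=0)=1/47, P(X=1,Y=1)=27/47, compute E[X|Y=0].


P(Y=0) = 8/47
E[X|Y=0] = (0*7 + 1*1)/8 = 1/8

1/8


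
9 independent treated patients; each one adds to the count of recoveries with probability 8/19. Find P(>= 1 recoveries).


P(at least one) = 1 - P(none)
P(none) = (1 - 8/19)^9 = (11/19)^9 = 2357947691/322687697779
P(at least one) = 1 - 2357947691/322687697779 = 320329750088/322687697779

320329750088/322687697779


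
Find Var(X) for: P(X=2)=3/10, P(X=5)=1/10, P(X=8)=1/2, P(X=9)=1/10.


E[X] = 6, E[X^2] = 219/5
Var(X) = E[X^2] - (E[X])^2 = 219/5 - (6)^2 = 39/5

39/5


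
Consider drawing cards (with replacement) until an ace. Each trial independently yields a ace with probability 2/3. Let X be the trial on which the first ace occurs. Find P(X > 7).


P(X > 7) = P(first 7 trials all fail) = (1-p)^7 = (1/3)^7 = 1/2187

1/2187


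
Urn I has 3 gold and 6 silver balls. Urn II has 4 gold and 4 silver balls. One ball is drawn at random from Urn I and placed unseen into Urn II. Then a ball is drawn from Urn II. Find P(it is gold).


P(transfer gold) = 3/9 = 1/3; P(transfer silver) = 2/3
If gold transferred: Urn II has 5 gold of 9, so P(gold|gold moved) = 5/9
If silver transferred: Urn II has 4 gold of 9, so P(gold|silver moved) = 4/9
By total probability: P(gold) = 1/3*5/9 + 2/3*4/9 = 13/27

13/27


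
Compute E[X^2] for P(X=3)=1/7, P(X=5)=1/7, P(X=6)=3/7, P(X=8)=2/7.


E[X^2] = sum(g(x)*P(x))
= 9*1/7 + 25*1/7 + 36*3/7 + 64*2/7
= 270/7

270/7


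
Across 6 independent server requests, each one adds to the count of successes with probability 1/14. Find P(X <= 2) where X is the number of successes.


P(X<=2) = P(X=0) + P(X=1) + P(X=2)
= 4826809/7529536 + 1113879/3764768 + 428415/7529536
= 3741491/3764768

3741491/3764768


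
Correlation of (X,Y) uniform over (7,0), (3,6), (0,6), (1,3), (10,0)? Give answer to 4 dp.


Cov(X,Y) = -8.4000, Var(X) = 14.1600, Var(Y) = 7.2000
rho = Cov/(sqrt(VarX)*sqrt(VarY)) = -0.8319

-0.8319


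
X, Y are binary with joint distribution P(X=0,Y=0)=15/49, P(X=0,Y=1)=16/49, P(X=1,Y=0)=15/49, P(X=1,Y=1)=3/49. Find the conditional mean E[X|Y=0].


P(Y=0) = 30/49
E[X|Y=0] = (0*15 + 1*15)/30 = 15/30 = 1/2

1/2


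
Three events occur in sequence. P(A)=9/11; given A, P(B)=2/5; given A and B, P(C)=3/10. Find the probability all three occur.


P(A∩B∩C) = P(A) * P(B|A) * P(C|A∩B)
= 9/11 * 2/5 * 3/10
= 18/55 * 3/10 = 27/275

27/275


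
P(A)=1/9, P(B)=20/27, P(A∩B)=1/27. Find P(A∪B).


P(A∪B) = P(A) + P(B) - P(A∩B)
= 1/9 + 20/27 - 1/27 = 22/27

22/27


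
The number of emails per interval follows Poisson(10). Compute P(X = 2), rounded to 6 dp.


P(X=2) = e^(-10) * 10^2 / 2!
≈ 0.00004539992976 * 100 / 2
≈ 0.002270

0.002270


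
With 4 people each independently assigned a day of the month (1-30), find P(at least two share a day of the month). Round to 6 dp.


P(all different) = prod((30-i)/30 for i=0..3) = 0.812000
P(at least one match) = 1 - 0.812000 = 0.188000

0.188000


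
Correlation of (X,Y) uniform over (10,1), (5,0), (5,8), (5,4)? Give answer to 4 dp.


Cov(X,Y) = -2.8125, Var(X) = 4.6875, Var(Y) = 9.6875
rho = Cov/(sqrt(VarX)*sqrt(VarY)) = -0.4174

-0.4174


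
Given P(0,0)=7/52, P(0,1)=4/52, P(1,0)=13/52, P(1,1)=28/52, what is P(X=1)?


P(X=1) = P(1,0)+P(1,1) = 13/52 + 28/52 = 41/52

41/52


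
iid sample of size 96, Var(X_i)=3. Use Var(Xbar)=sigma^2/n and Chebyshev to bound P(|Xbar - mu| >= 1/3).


Var(Xbar) = Var(X)/n = 3/96
Chebyshev: P(|Xbar-mu| >= 1/3) <= Var(Xbar)/(1/3)^2 = (1/32)/(1/9) = 9/32

9/32


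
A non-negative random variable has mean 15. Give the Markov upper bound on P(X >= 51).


Markov: P(X >= a) <= E[X]/a
P(X >= 51) <= 15/51 = 5/17

5/17


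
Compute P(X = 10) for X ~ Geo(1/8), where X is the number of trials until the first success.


P(X=10) = (1-p)^9 * p = (7/8)^9 * 1/8
= 40353607/134217728 * 1/8 = 40353607/1073741824

40353607/1073741824


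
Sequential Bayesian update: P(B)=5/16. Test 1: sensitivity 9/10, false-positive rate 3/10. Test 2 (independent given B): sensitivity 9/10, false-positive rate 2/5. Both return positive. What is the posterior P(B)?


After test 1: P(+) = 9/10*5/16 + 3/10*11/16 = 39/80
P(B|+) = (9/32)/(39/80) = 15/26
After test 2 (use post1 as new prior): P(+) = 9/10*15/26 + 2/5*11/26 = 179/260
P(B|+,+) = (27/52)/(179/260) = 135/179

135/179


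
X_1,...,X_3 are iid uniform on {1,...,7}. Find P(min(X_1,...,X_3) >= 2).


P(min >= 2) = P(all X_i >= 2) = (P(X_1 >= 2))^3
= (6/7)^3 = 216/343

216/343


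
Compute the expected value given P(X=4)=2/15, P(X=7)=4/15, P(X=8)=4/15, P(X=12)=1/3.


E[X] = sum(x * P(x))
= 4*2/15 + 7*4/15 + 8*4/15 + 12*1/3
= 128/15

128/15


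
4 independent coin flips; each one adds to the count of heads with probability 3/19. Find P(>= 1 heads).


P(at least one) = 1 - P(none)
P(none) = (1 - 3/19)^4 = (16/19)^4 = 65536/130321
P(at least one) = 1 - 65536/130321 = 64785/130321

64785/130321


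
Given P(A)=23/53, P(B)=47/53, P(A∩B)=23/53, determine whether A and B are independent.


P(A)*P(B) = 23/53*47/53 = 1081/2809
P(A∩B) = 23/53 != 1081/2809, so not independent

No, A and B are not independent


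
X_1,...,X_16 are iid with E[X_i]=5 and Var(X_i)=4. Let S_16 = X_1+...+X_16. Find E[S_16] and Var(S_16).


E[S_n] = n*mu = 16*5 = 80
Var(S_n) = n*sigma^2 = 16*4 = 64

E[S_16]=80, Var(S_16)=64


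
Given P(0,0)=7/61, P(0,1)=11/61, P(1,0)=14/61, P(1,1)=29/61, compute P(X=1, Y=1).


Read from table: P(X=1, Y=1) = 29/61

29/61


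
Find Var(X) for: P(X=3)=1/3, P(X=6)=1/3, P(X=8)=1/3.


E[X] = 17/3, E[X^2] = 109/3
Var(X) = E[X^2] - (E[X])^2 = 109/3 - (17/3)^2 = 38/9

38/9


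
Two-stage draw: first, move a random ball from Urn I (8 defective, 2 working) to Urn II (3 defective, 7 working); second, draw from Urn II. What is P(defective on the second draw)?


P(transfer defective) = 8/10 = 4/5; P(transfer working) = 1/5
If defective transferred: Urn II has 4 defective of 11, so P(defective|defective moved) = 4/11
If working transferred: Urn II has 3 defective of 11, so P(defective|working moved) = 3/11
By total probability: P(defective) = 4/5*4/11 + 1/5*3/11 = 19/55

19/55


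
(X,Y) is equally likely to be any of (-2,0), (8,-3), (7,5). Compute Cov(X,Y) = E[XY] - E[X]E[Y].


E[X]=13/3, E[Y]=2/3, E[XY]=11/3
Cov(X,Y) = E[XY] - E[X]E[Y] = 11/3 - 13/3*2/3 = 7/9

7/9


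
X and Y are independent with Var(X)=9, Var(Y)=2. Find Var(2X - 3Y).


Independence => Cov(X,Y)=0
Var(2X - 3Y) = 2^2*Var(X) + (-3)^2*Var(Y)
= 4*9 + 9*2 = 54

54


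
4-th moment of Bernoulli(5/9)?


For Bernoulli: X in {0,1}
E[X^4] = 0^4*(1-5/9) + 1^4*5/9 = 5/9

5/9


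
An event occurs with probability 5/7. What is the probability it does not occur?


P(A') = 1 - P(A) = 1 - 5/7 = 2/7

2/7


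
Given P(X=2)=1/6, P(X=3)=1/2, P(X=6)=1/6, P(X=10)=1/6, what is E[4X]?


E[4X] = sum(g(x)*P(x))
= 8*1/6 + 12*1/2 + 24*1/6 + 40*1/6
= 18

18


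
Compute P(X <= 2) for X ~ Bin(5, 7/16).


P(X<=2) = P(X=0) + P(X=1) + P(X=2)
= 59049/1048576 + 229635/1048576 + 178605/524288
= 322947/524288

322947/524288


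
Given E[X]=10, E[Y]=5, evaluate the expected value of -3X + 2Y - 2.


E[-3X + 2Y - 2] = -3*E[X] + 2*E[Y] - 2
= (-3)*(10) + (2)*(5) + (-2)
= -30 + 10 - 2 = -22

-22


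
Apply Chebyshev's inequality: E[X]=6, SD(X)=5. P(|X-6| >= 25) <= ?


k = 25/5 = 5
Chebyshev: P(|X-mu| >= k*sigma) <= 1/k^2 = 1/5^2 = 1/25

1/25


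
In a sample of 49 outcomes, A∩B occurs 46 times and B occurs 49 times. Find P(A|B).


P(A|B) = P(A∩B)/P(B) = (46/49)/(49/49) = 46/49

46/49


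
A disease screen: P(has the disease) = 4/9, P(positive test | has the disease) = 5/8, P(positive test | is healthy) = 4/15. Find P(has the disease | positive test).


P(A) = P(A|B)P(B) + P(A|B')P(B') = 5/8*4/9 + 4/15*5/9 = 23/54
P(B|A) = P(A|B)P(B)/P(A) = (5/18)/(23/54) = 15/23

15/23


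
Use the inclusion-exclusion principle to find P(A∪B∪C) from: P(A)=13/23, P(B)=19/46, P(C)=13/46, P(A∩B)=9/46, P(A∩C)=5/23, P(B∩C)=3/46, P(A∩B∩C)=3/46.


P(A∪B∪C) = P(A)+P(B)+P(C) - P(AB)-P(AC)-P(BC) + P(ABC)
= 13/23+19/46+13/46 - 9/46-5/23-3/46 + 3/46
= 39/46

39/46


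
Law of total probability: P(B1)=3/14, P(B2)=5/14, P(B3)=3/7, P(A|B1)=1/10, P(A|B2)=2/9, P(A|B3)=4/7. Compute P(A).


P(A) = P(A|B1)P(B1) + P(A|B2)P(B2) + P(A|B3)P(B3)
= 1/10*3/14 + 2/9*5/14 + 4/7*3/7
= 3/140 + 5/63 + 12/49 = 3049/8820

3049/8820


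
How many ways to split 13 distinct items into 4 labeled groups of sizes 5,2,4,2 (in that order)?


13! = 6227020800
Denominator: 5!=120 * 2!=2 * 4!=24 * 2!=2
Coefficient = 6227020800 / 11520 = 540540

540540


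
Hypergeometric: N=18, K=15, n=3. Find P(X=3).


P(X=3) = C(15,3)*C(3,0) / C(18,3)
= 455*1 / 816
= 455/816

455/816


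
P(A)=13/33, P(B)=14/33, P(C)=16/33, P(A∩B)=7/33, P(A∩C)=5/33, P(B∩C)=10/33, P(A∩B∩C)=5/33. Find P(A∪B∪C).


P(A∪B∪C) = P(A)+P(B)+P(C) - P(AB)-P(AC)-P(BC) + P(ABC)
= 13/33+14/33+16/33 - 7/33-5/33-10/33 + 5/33
= 26/33

26/33


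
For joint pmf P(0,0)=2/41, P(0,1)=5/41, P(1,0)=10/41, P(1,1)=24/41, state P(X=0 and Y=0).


Read from table: P(X=0, Y=0) = 2/41

2/41


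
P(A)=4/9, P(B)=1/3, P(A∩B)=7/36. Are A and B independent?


P(A)*P(B) = 4/9*1/3 = 4/27
P(A∩B) = 7/36 != 4/27, so not independent

No, A and B are not independent


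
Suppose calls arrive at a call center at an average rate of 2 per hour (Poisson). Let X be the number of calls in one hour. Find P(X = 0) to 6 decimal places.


P(X=0) = e^(-2) * 2^0 / 0!
≈ 0.1353352832 * 1 / 1
≈ 0.135335

0.135335


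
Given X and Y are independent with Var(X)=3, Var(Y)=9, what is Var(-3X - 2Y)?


Independence => Cov(X,Y)=0
Var(-3X - 2Y) = (-3)^2*Var(X) + (-2)^2*Var(Y)
= 9*3 + 4*9 = 63

63


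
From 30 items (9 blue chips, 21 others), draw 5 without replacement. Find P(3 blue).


P(X=3) = C(9,3)*C(21,2) / C(30,5)
= 84*210 / 142506
= 17640/142506 = 140/1131

140/1131


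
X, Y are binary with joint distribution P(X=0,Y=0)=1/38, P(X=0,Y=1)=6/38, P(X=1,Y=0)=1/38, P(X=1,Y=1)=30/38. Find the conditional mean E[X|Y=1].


P(Y=1) = 36/38
E[X|Y=1] = (0*6 + 1*30)/36 = 30/36 = 5/6

5/6


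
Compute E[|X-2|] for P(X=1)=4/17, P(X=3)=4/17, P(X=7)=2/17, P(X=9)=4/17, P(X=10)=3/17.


E[|X-2|] = sum(g(x)*P(x))
= 1*4/17 + 1*4/17 + 5*2/17 + 7*4/17 + 8*3/17
= 70/17

70/17


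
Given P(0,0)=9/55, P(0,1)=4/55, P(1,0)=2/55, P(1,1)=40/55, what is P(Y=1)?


P(Y=1) = P(0,1)+P(1,1) = 4/55 + 40/55 = 44/55 = 4/5

4/5


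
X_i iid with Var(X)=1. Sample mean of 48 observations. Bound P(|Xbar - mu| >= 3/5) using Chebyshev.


Var(Xbar) = Var(X)/n = 1/48
Chebyshev: P(|Xbar-mu| >= 3/5) <= Var(Xbar)/(3/5)^2 = (1/48)/(9/25) = 25/432

25/432


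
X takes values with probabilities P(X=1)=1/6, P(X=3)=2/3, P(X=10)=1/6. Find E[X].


E[X] = sum(x * P(x))
= 1*1/6 + 3*2/3 + 10*1/6
= 23/6

23/6


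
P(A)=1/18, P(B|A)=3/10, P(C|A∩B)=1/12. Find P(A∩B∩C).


P(A∩B∩C) = P(A) * P(B|A) * P(C|A∩B)
= 1/18 * 3/10 * 1/12
= 1/60 * 1/12 = 1/720

1/720


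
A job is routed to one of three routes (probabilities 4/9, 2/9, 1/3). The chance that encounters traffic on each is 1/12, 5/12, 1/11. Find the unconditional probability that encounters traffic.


P(A) = P(A|B1)P(B1) + P(A|B2)P(B2) + P(A|B3)P(B3)
= 1/12*4/9 + 5/12*2/9 + 1/11*1/3
= 1/27 + 5/54 + 1/33 = 95/594

95/594


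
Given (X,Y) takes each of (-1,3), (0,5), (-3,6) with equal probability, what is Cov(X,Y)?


E[X]=-4/3, E[Y]=14/3, E[XY]=-7
Cov(X,Y) = E[XY] - E[X]E[Y] = -7 + 4/3*14/3 = -7/9

-7/9


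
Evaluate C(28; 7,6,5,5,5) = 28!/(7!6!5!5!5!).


28! = 304888344611713860501504000000
Denominator: 7!=5040 * 6!=720 * 5!=120 * 5!=120 * 5!=120
Coefficient = 304888344611713860501504000000 / 6270566400000 = 48622137963759360

48622137963759360


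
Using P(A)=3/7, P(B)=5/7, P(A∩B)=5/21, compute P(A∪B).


P(A∪B) = P(A) + P(B) - P(A∩B)
= 3/7 + 5/7 - 5/21 = 19/21

19/21


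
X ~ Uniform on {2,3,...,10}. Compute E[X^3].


E[X^3] = (1/9) * sum(x^3 for x=2..10)
= 3024/9 = 336

336


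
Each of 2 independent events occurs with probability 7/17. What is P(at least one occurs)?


P(at least one) = 1 - P(none)
P(none) = (1 - 7/17)^2 = (10/17)^2 = 100/289
P(at least one) = 1 - 100/289 = 189/289

189/289


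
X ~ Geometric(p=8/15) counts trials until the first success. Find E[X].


For geometric (trials until first success), E[X] = 1/p = 1/(8/15) = 15/8

15/8


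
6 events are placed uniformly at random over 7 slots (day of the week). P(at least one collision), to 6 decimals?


P(all different) = prod((7-i)/7 for i=0..5) = 0.042839
P(at least one match) = 1 - 0.042839 = 0.957161

0.957161


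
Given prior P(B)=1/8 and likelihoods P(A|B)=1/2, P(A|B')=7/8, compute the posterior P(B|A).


P(A) = P(A|B)P(B) + P(A|B')P(B') = 1/2*1/8 + 7/8*7/8 = 53/64
P(B|A) = P(A|B)P(B)/P(A) = (1/16)/(53/64) = 4/53

4/53


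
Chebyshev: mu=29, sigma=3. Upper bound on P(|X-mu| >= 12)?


k = 12/3 = 4
Chebyshev: P(|X-mu| >= k*sigma) <= 1/k^2 = 1/4^2 = 1/16

1/16


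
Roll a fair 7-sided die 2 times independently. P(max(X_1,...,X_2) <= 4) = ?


P(max <= 4) = P(all X_i <= 4) = (P(X_1 <= 4))^2
= (4/7)^2 = 16/49

16/49


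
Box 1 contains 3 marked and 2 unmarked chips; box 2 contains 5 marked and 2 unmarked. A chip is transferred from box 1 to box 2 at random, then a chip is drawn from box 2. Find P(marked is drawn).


P(transfer marked) = 3/5; P(transfer unmarked) = 2/5
If marked transferred: Urn II has 6 marked of 8, so P(marked|marked moved) = 3/4
If unmarked transferred: Urn II has 5 marked of 8, so P(marked|unmarked moved) = 5/8
By total probability: P(marked) = 3/5*3/4 + 2/5*5/8 = 7/10

7/10


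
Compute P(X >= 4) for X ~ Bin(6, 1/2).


P(X>=4) = P(X=4) + P(X=5) + P(X=6)
= 15/64 + 3/32 + 1/64
= 11/32

11/32


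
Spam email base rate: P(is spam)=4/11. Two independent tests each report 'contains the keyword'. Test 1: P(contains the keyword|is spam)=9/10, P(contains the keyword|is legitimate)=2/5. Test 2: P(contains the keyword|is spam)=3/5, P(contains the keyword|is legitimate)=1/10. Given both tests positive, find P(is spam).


After test 1: P(+) = 9/10*4/11 + 2/5*7/11 = 32/55
P(B|+) = (18/55)/(32/55) = 9/16
After test 2 (use post1 as new prior): P(+) = 3/5*9/16 + 1/10*7/16 = 61/160
P(B|+,+) = (27/80)/(61/160) = 54/61

54/61


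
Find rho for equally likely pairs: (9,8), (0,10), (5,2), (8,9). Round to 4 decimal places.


Cov(X,Y) = -1.3750, Var(X) = 12.2500, Var(Y) = 9.6875
rho = Cov/(sqrt(VarX)*sqrt(VarY)) = -0.1262

-0.1262


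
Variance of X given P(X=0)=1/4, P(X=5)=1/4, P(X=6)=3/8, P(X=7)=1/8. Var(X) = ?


E[X] = 35/8, E[X^2] = 207/8
Var(X) = E[X^2] - (E[X])^2 = 207/8 - (35/8)^2 = 431/64

431/64


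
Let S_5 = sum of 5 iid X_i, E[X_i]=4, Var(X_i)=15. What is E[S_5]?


E[S_n] = n*E[X_1] = 5*4 = 20

20


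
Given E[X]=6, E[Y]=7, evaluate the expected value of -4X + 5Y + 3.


E[-4X + 5Y + 3] = -4*E[X] + 5*E[Y] + 3
= (-4)*(6) + (5)*(7) + (3)
= -24 + 35 + 3 = 14

14


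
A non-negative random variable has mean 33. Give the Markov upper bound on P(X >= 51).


Markov: P(X >= a) <= E[X]/a
P(X >= 51) <= 33/51 = 11/17

11/17


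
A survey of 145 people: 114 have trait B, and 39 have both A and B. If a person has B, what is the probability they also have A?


P(A|B) = P(A∩B)/P(B) = (39/145)/(114/145) = 39/114 = 13/38

13/38


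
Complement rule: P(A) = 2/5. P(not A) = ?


P(A') = 1 - P(A) = 1 - 2/5 = 3/5

3/5


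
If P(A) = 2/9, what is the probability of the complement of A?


P(A') = 1 - P(A) = 1 - 2/9 = 7/9

7/9


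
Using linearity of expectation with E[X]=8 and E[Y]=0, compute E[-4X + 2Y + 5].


E[-4X + 2Y + 5] = -4*E[X] + 2*E[Y] + 5
= (-4)*(8) + (2)*(0) + (5)
= -32 + 0 + 5 = -27

-27


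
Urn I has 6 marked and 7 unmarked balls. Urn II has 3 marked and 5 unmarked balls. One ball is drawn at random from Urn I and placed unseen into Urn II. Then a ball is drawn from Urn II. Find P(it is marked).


P(transfer marked) = 6/13; P(transfer unmarked) = 7/13
If marked transferred: Urn II has 4 marked of 9, so P(marked|marked moved) = 4/9
If unmarked transferred: Urn II has 3 marked of 9, so P(marked|unmarked moved) = 1/3
By total probability: P(marked) = 6/13*4/9 + 7/13*1/3 = 5/13

5/13


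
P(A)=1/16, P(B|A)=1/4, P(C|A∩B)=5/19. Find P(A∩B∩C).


P(A∩B∩C) = P(A) * P(B|A) * P(C|A∩B)
= 1/16 * 1/4 * 5/19
= 1/64 * 5/19 = 5/1216

5/1216


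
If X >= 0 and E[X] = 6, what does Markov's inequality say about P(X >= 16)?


Markov: P(X >= a) <= E[X]/a
P(X >= 16) <= 6/16 = 3/8

3/8


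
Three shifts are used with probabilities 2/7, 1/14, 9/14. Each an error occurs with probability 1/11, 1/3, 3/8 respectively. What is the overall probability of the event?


P(A) = P(A|B1)P(B1) + P(A|B2)P(B2) + P(A|B3)P(B3)
= 1/11*2/7 + 1/3*1/14 + 3/8*9/14
= 2/77 + 1/42 + 27/112 = 1075/3696

1075/3696


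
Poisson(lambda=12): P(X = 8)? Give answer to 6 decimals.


P(X=8) = e^(-12) * 12^8 / 8!
≈ 0.000006144212353 * 429981696 / 40320
≈ 0.065523

0.065523


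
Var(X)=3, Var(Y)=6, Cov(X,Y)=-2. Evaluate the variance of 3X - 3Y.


Var(3X - 3Y) = 3^2*Var(X) + (-3)^2*Var(Y) + 2*3*(-3)*Cov(X,Y)
= 9*3 + 9*6 - 18*(-2)
= 27 + 54 + 36 = 117

117


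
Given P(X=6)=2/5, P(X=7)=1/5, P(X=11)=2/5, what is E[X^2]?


E[X^2] = sum(g(x)*P(x))
= 36*2/5 + 49*1/5 + 121*2/5
= 363/5

363/5


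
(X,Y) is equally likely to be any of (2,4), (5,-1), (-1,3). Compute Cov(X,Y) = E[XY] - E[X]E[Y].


E[X]=2, E[Y]=2, E[XY]=0
Cov(X,Y) = E[XY] - E[X]E[Y] = 0 - 2*2 = -4

-4


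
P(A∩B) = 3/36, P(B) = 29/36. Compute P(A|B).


P(A|B) = P(A∩B)/P(B) = (3/36)/(29/36) = 3/29

3/29


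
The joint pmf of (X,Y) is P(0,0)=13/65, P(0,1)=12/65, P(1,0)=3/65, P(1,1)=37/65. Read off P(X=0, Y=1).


Read from table: P(X=0, Y=1) = 12/65

12/65


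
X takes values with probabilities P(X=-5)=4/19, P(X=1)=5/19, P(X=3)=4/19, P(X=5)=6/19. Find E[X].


E[X] = sum(x * P(x))
= -5*4/19 + 1*5/19 + 3*4/19 + 5*6/19
= 27/19

27/19


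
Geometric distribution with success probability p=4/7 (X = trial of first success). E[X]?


For geometric (trials until first success), E[X] = 1/p = 1/(4/7) = 7/4

7/4


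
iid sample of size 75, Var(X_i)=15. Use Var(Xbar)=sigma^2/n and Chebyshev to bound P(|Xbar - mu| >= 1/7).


Var(Xbar) = Var(X)/n = 15/75
Chebyshev: P(|Xbar-mu| >= 1/7) <= Var(Xbar)/(1/7)^2 = (1/5)/(1/49) = 49/5
Bound exceeds 1, so trivial bound: 1

1


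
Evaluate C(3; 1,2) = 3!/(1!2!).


3! = 6
Denominator: 1!=1 * 2!=2
Coefficient = 6 / 2 = 3

3


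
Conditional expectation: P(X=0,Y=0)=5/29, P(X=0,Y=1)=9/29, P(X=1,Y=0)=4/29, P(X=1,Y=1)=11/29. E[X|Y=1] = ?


P(Y=1) = 20/29
E[X|Y=1] = (0*9 + 1*11)/20 = 11/20

11/20


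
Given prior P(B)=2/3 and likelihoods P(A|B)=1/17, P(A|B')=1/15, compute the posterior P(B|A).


P(A) = P(A|B)P(B) + P(A|B')P(B') = 1/17*2/3 + 1/15*1/3 = 47/765
P(B|A) = P(A|B)P(B)/P(A) = (2/51)/(47/765) = 30/47

30/47


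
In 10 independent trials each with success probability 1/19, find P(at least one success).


P(at least one) = 1 - P(none)
P(none) = (1 - 1/19)^10 = (18/19)^10 = 3570467226624/6131066257801
P(at least one) = 1 - 3570467226624/6131066257801 = 2560599031177/6131066257801

2560599031177/6131066257801


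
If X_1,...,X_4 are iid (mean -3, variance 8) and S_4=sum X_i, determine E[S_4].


E[S_n] = n*E[X_1] = 4*-3 = -12

-12


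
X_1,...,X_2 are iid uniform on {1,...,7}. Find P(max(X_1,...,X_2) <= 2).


P(max <= 2) = P(all X_i <= 2) = (P(X_1 <= 2))^2
= (2/7)^2 = 4/49

4/49


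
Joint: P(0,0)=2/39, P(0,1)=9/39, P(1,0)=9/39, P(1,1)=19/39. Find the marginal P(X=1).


P(X=1) = P(1,0)+P(1,1) = 9/39 + 19/39 = 28/39

28/39


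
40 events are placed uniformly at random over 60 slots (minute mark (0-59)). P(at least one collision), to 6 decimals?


P(all different) = prod((60-i)/60 for i=0..39) = 0.000000
P(at least one match) = 1 - 0.000000 = 1.000000

1.000000


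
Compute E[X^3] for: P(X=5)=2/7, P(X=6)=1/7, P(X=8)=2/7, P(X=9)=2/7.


E[X^3] = sum(x^3 * P(x))
= 125*2/7 + 216*1/7 + 512*2/7 + 729*2/7
= 2948/7

2948/7


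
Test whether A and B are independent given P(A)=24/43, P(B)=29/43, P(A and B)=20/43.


P(A)*P(B) = 24/43*29/43 = 696/1849
P(A∩B) = 20/43 != 696/1849, so not independent

No, A and B are not independent


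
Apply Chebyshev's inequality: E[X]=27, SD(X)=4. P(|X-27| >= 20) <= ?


k = 20/4 = 5
Chebyshev: P(|X-mu| >= k*sigma) <= 1/k^2 = 1/5^2 = 1/25

1/25


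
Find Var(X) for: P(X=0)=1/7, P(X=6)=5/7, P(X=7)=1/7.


E[X] = 37/7, E[X^2] = 229/7
Var(X) = E[X^2] - (E[X])^2 = 229/7 - (37/7)^2 = 234/49

234/49


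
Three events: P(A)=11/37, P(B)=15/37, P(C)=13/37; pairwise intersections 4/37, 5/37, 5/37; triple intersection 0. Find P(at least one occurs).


P(A∪B∪C) = P(A)+P(B)+P(C) - P(AB)-P(AC)-P(BC) + P(ABC)
= 11/37+15/37+13/37 - 4/37-5/37-5/37 + 0
= 25/37

25/37


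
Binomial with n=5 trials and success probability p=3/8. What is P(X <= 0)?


P(X<=0) = P(X=0)
= 3125/32768
= 3125/32768

3125/32768


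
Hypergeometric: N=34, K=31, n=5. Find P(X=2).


P(X=2) = C(31,2)*C(3,3) / C(34,5)
= 465*1 / 278256
= 465/278256 = 5/2992

5/2992


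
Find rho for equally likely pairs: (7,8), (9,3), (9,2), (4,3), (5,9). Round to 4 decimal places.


Cov(X,Y) = -2.4000, Var(X) = 4.1600, Var(Y) = 8.4000
rho = Cov/(sqrt(VarX)*sqrt(VarY)) = -0.4060

-0.4060


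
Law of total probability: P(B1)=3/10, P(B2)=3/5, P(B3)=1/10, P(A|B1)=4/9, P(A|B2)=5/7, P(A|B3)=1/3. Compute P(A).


P(A) = P(A|B1)P(B1) + P(A|B2)P(B2) + P(A|B3)P(B3)
= 4/9*3/10 + 5/7*3/5 + 1/3*1/10
= 2/15 + 3/7 + 1/30 = 25/42

25/42


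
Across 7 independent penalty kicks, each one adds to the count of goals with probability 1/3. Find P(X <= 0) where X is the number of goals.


P(X<=0) = P(X=0)
= 128/2187
= 128/2187

128/2187


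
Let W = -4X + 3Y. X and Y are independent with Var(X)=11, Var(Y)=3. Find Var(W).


Independence => Cov(X,Y)=0
Var(-4X + 3Y) = (-4)^2*Var(X) + 3^2*Var(Y)
= 16*11 + 9*3 = 203

203


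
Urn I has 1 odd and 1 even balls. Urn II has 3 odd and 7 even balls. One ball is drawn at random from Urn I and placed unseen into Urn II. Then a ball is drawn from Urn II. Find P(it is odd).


P(transfer odd) = 1/2; P(transfer even) = 1/2
If odd transferred: Urn II has 4 odd of 11, so P(odd|odd moved) = 4/11
If even transferred: Urn II has 3 odd of 11, so P(odd|even moved) = 3/11
By total probability: P(odd) = 1/2*4/11 + 1/2*3/11 = 7/22

7/22


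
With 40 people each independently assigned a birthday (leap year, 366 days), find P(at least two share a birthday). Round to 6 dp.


P(all different) = prod((366-i)/366 for i=0..39) = 0.109455
P(at least one match) = 1 - 0.109455 = 0.890545

0.890545


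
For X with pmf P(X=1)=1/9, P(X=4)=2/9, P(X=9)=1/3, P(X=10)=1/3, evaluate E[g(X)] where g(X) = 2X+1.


E[2X+1] = sum(g(x)*P(x))
= 3*1/9 + 9*2/9 + 19*1/3 + 21*1/3
= 47/3

47/3


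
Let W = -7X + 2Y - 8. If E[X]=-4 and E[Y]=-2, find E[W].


E[-7X + 2Y - 8] = -7*E[X] + 2*E[Y] - 8
= (-7)*(-4) + (2)*(-2) + (-8)
= 28 - 4 - 8 = 16

16


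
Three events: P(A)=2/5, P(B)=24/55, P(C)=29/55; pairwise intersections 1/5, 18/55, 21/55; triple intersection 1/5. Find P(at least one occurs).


P(A∪B∪C) = P(A)+P(B)+P(C) - P(AB)-P(AC)-P(BC) + P(ABC)
= 2/5+24/55+29/55 - 1/5-18/55-21/55 + 1/5
= 36/55

36/55


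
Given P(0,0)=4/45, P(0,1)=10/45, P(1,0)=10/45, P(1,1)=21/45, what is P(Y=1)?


P(Y=1) = P(0,1)+P(1,1) = 10/45 + 21/45 = 31/45

31/45


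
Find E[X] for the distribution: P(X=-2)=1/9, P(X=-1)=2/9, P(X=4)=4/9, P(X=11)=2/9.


E[X] = sum(x * P(x))
= -2*1/9 - 1*2/9 + 4*4/9 + 11*2/9
= 34/9

34/9


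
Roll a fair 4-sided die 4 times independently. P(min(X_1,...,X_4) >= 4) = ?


P(min >= 4) = P(all X_i >= 4) = (P(X_1 >= 4))^4
= (1/4)^4 = 1/256

1/256


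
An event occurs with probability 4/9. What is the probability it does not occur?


P(A') = 1 - P(A) = 1 - 4/9 = 5/9

5/9


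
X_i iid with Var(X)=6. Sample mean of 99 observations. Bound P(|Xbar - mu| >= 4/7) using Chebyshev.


Var(Xbar) = Var(X)/n = 6/99
Chebyshev: P(|Xbar-mu| >= 4/7) <= Var(Xbar)/(4/7)^2 = (2/33)/(16/49) = 49/264

49/264


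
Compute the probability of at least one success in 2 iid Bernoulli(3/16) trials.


P(at least one) = 1 - P(none)
P(none) = (1 - 3/16)^2 = (13/16)^2 = 169/256
P(at least one) = 1 - 169/256 = 87/256

87/256


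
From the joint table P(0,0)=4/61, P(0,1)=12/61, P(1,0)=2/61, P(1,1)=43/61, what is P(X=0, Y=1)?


Read from table: P(X=0, Y=1) = 12/61

12/61


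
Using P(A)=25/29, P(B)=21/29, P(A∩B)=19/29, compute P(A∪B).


P(A∪B) = P(A) + P(B) - P(A∩B)
= 25/29 + 21/29 - 19/29 = 27/29

27/29


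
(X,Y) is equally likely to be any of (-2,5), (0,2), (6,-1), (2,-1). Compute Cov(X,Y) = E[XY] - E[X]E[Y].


E[X]=3/2, E[Y]=5/4, E[XY]=-9/2
Cov(X,Y) = E[XY] - E[X]E[Y] = -9/2 - 3/2*5/4 = -51/8

-51/8


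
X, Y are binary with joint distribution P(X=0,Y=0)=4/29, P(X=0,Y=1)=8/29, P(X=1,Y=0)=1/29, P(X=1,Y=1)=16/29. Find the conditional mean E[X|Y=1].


P(Y=1) = 24/29
E[X|Y=1] = (0*8 + 1*16)/24 = 16/24 = 2/3

2/3


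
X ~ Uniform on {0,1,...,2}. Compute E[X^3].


E[X^3] = (1/3) * sum(x^3 for x=0..2)
= 9/3 = 3

3


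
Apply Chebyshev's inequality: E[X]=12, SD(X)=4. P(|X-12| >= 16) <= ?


k = 16/4 = 4
Chebyshev: P(|X-mu| >= k*sigma) <= 1/k^2 = 1/4^2 = 1/16

1/16


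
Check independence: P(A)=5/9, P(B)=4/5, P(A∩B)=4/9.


P(A)*P(B) = 5/9*4/5 = 4/9
P(A∩B) = 4/9, which equals P(A)P(B), so independent

Yes, A and B are independent


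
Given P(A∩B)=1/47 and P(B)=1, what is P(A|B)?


P(A|B) = P(A∩B)/P(B) = (2/94)/(94/94) = 2/94 = 1/47

1/47


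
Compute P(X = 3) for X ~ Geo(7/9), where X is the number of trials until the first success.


P(X=3) = (1-p)^2 * p = (2/9)^2 * 7/9
= 4/81 * 7/9 = 28/729

28/729


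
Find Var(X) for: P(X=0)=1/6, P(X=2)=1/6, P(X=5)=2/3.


E[X] = 11/3, E[X^2] = 52/3
Var(X) = E[X^2] - (E[X])^2 = 52/3 - (11/3)^2 = 35/9

35/9


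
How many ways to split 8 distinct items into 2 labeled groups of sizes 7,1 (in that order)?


8! = 40320
Denominator: 7!=5040 * 1!=1
Coefficient = 40320 / 5040 = 8

8


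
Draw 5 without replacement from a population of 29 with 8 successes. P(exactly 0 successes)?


P(X=0) = C(8,0)*C(21,5) / C(29,5)
= 1*20349 / 118755
= 20349/118755 = 323/1885

323/1885


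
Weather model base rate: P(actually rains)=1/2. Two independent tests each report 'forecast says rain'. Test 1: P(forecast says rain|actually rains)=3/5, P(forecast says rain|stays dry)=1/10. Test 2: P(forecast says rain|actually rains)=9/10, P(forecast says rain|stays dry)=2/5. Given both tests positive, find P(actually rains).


After test 1: P(+) = 3/5*1/2 + 1/10*1/2 = 7/20
P(B|+) = (3/10)/(7/20) = 6/7
After test 2 (use post1 as new prior): P(+) = 9/10*6/7 + 2/5*1/7 = 29/35
P(B|+,+) = (27/35)/(29/35) = 27/29

27/29


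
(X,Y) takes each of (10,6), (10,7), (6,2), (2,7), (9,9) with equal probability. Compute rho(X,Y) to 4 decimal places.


Cov(X,Y) = 1.5200, Var(X) = 9.4400, Var(Y) = 5.3600
rho = Cov/(sqrt(VarX)*sqrt(VarY)) = 0.2137

0.2137


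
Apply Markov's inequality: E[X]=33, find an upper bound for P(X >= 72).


Markov: P(X >= a) <= E[X]/a
P(X >= 72) <= 33/72 = 11/24

11/24


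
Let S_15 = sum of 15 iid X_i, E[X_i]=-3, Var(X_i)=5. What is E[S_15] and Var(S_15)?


E[S_n] = n*mu = 15*-3 = -45
Var(S_n) = n*sigma^2 = 15*5 = 75

E[S_15]=-45, Var(S_15)=75


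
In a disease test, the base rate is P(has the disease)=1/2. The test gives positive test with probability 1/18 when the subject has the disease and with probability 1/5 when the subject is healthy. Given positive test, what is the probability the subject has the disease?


P(A) = P(A|B)P(B) + P(A|B')P(B') = 1/18*1/2 + 1/5*1/2 = 23/180
P(B|A) = P(A|B)P(B)/P(A) = (1/36)/(23/180) = 5/23

5/23


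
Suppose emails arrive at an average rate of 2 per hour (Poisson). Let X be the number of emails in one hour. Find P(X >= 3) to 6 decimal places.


P(X>=3) = 1 - P(X<=2) = 1 - (e^(-2)*2^0/0! + e^(-2)*2^1/1! + e^(-2)*2^2/2!)
≈ 1 - (0.1353352832 + 0.2706705665 + 0.2706705665)
= 1 - 0.6766764162 = 0.3233235838
≈ 0.323324

0.323324


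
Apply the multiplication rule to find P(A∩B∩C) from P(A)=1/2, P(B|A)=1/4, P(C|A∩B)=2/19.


P(A∩B∩C) = P(A) * P(B|A) * P(C|A∩B)
= 1/2 * 1/4 * 2/19
= 1/8 * 2/19 = 1/76

1/76


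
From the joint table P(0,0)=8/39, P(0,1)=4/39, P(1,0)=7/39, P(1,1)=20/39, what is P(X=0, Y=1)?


Read from table: P(X=0, Y=1) = 4/39

4/39


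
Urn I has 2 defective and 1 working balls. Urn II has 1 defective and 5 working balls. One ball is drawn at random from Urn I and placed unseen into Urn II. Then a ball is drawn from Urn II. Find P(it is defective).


P(transfer defective) = 2/3; P(transfer working) = 1/3
If defective transferred: Urn II has 2 defective of 7, so P(defective|defective moved) = 2/7
If working transferred: Urn II has 1 defective of 7, so P(defective|working moved) = 1/7
By total probability: P(defective) = 2/3*2/7 + 1/3*1/7 = 5/21

5/21


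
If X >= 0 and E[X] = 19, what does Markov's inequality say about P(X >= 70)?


Markov: P(X >= a) <= E[X]/a
P(X >= 70) <= 19/70

19/70


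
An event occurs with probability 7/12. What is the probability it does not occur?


P(A') = 1 - P(A) = 1 - 7/12 = 5/12

5/12


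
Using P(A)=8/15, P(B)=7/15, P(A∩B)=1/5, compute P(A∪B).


P(A∪B) = P(A) + P(B) - P(A∩B)
= 8/15 + 7/15 - 1/5 = 4/5

4/5


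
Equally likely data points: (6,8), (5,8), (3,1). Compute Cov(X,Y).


E[X]=14/3, E[Y]=17/3, E[XY]=91/3
Cov(X,Y) = E[XY] - E[X]E[Y] = 91/3 - 14/3*17/3 = 35/9

35/9


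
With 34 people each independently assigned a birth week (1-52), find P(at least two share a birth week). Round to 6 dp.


P(all different) = prod((52-i)/52 for i=0..33) = 0.000001
P(at least one match) = 1 - 0.000001 = 0.999999

0.999999


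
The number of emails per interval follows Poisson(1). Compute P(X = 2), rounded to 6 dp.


P(X=2) = e^(-1) * 1^2 / 2!
≈ 0.3678794412 * 1 / 2
≈ 0.183940

0.183940


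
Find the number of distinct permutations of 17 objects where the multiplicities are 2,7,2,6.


17! = 355687428096000
Denominator: 2!=2 * 7!=5040 * 2!=2 * 6!=720
Coefficient = 355687428096000 / 14515200 = 24504480

24504480


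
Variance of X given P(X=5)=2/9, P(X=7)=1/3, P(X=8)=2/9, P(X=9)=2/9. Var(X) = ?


E[X] = 65/9, E[X^2] = 487/9
Var(X) = E[X^2] - (E[X])^2 = 487/9 - (65/9)^2 = 158/81

158/81


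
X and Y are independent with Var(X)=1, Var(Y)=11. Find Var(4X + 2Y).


Independence => Cov(X,Y)=0
Var(4X + 2Y) = 4^2*Var(X) + 2^2*Var(Y)
= 16*1 + 4*11 = 60

60


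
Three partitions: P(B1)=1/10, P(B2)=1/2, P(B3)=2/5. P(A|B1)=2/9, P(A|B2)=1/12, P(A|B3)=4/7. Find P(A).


P(A) = P(A|B1)P(B1) + P(A|B2)P(B2) + P(A|B3)P(B3)
= 2/9*1/10 + 1/12*1/2 + 4/7*2/5
= 1/45 + 1/24 + 8/35 = 737/2520

737/2520


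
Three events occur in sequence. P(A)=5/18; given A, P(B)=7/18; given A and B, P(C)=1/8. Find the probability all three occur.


P(A∩B∩C) = P(A) * P(B|A) * P(C|A∩B)
= 5/18 * 7/18 * 1/8
= 35/324 * 1/8 = 35/2592

35/2592


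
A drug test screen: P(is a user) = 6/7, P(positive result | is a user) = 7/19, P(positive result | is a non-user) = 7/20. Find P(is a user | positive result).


P(A) = P(A|B)P(B) + P(A|B')P(B') = 7/19*6/7 + 7/20*1/7 = 139/380
P(B|A) = P(A|B)P(B)/P(A) = (6/19)/(139/380) = 120/139

120/139


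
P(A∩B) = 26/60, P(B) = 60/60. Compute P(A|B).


P(A|B) = P(A∩B)/P(B) = (26/60)/(60/60) = 26/60 = 13/30

13/30


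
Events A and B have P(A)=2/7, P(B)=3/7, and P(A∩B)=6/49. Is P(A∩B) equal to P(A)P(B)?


P(A)*P(B) = 2/7*3/7 = 6/49
P(A∩B) = 6/49, which equals P(A)P(B), so independent

Yes, A and B are independent


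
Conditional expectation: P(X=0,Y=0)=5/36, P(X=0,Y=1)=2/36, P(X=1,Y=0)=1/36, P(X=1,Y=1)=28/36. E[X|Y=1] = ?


P(Y=1) = 30/36
E[X|Y=1] = (0*2 + 1*28)/30 = 28/30 = 14/15

14/15


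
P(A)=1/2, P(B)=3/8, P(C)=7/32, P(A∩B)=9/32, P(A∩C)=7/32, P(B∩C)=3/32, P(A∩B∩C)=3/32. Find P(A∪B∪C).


P(A∪B∪C) = P(A)+P(B)+P(C) - P(AB)-P(AC)-P(BC) + P(ABC)
= 1/2+3/8+7/32 - 9/32-7/32-3/32 + 3/32
= 19/32

19/32


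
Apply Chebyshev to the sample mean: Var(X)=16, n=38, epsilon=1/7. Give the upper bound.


Var(Xbar) = Var(X)/n = 16/38
Chebyshev: P(|Xbar-mu| >= 1/7) <= Var(Xbar)/(1/7)^2 = (8/19)/(1/49) = 392/19
Bound exceeds 1, so trivial bound: 1

1


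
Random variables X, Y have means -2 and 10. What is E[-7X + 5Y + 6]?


E[-7X + 5Y + 6] = -7*E[X] + 5*E[Y] + 6
= (-7)*(-2) + (5)*(10) + (6)
= 14 + 50 + 6 = 70

70


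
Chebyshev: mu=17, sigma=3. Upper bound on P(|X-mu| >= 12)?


k = 12/3 = 4
Chebyshev: P(|X-mu| >= k*sigma) <= 1/k^2 = 1/4^2 = 1/16

1/16


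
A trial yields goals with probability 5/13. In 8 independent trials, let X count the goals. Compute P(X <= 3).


P(X<=3) = P(X=0) + P(X=1) + P(X=2) + P(X=3)
= 16777216/815730721 + 83886080/815730721 + 183500800/815730721 + 229376000/815730721
= 513540096/815730721

513540096/815730721


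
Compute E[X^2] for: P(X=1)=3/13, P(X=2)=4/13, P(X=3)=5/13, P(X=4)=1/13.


E[X^2] = sum(x^2 * P(x))
= 1*3/13 + 4*4/13 + 9*5/13 + 16*1/13
= 80/13

80/13


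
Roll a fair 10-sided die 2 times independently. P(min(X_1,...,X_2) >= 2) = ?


P(min >= 2) = P(all X_i >= 2) = (P(X_1 >= 2))^2
= (9/10)^2 = 81/100

81/100


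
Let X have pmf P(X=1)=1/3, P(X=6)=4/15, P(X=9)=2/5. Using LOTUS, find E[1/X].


E[1/X] = sum(g(x)*P(x))
= 1*1/3 + 1/6*4/15 + 1/9*2/5
= 19/45

19/45


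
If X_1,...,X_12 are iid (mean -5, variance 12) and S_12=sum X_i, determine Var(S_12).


By independence, Var(S_n) = n*Var(X_1) = 12*12 = 144

144


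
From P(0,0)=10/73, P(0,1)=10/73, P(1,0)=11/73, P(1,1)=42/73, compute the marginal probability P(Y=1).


P(Y=1) = P(0,1)+P(1,1) = 10/73 + 42/73 = 52/73

52/73


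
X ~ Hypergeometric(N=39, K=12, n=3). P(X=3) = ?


P(X=3) = C(12,3)*C(27,0) / C(39,3)
= 220*1 / 9139
= 220/9139

220/9139


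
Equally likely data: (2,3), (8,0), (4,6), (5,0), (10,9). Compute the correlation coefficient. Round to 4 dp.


Cov(X,Y) = 3.1200, Var(X) = 8.1600, Var(Y) = 12.2400
rho = Cov/(sqrt(VarX)*sqrt(VarY)) = 0.3122

0.3122


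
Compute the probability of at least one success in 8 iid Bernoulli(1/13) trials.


P(at least one) = 1 - P(none)
P(none) = (1 - 1/13)^8 = (12/13)^8 = 429981696/815730721
P(at least one) = 1 - 429981696/815730721 = 385749025/815730721

385749025/815730721


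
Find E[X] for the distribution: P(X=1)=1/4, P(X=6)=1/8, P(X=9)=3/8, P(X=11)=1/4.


E[X] = sum(x * P(x))
= 1*1/4 + 6*1/8 + 9*3/8 + 11*1/4
= 57/8

57/8


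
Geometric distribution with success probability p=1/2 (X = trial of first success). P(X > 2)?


P(X > 2) = P(first 2 trials all fail) = (1-p)^2 = (1/2)^2 = 1/4

1/4


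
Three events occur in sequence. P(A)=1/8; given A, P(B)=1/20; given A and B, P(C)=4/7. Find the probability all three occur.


P(A∩B∩C) = P(A) * P(B|A) * P(C|A∩B)
= 1/8 * 1/20 * 4/7
= 1/160 * 4/7 = 1/280

1/280


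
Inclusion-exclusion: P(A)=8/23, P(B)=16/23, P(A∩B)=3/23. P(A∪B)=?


P(A∪B) = P(A) + P(B) - P(A∩B)
= 8/23 + 16/23 - 3/23 = 21/23

21/23


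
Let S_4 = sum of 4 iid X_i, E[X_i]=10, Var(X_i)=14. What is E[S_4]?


E[S_n] = n*E[X_1] = 4*10 = 40

40


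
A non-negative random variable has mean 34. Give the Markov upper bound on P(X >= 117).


Markov: P(X >= a) <= E[X]/a
P(X >= 117) <= 34/117

34/117


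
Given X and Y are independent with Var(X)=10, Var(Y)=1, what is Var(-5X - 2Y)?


Independence => Cov(X,Y)=0
Var(-5X - 2Y) = (-5)^2*Var(X) + (-2)^2*Var(Y)
= 25*10 + 4*1 = 254

254


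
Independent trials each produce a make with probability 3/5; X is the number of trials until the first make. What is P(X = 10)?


P(X=10) = (1-p)^9 * p = (2/5)^9 * 3/5
= 512/1953125 * 3/5 = 1536/9765625

1536/9765625


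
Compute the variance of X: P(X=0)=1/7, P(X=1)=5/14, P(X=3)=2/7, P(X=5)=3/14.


E[X] = 16/7, E[X^2] = 58/7
Var(X) = E[X^2] - (E[X])^2 = 58/7 - (16/7)^2 = 150/49

150/49


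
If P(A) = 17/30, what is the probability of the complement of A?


P(A') = 1 - P(A) = 1 - 17/30 = 13/30

13/30


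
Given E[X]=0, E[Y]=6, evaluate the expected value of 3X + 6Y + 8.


E[3X + 6Y + 8] = 3*E[X] + 6*E[Y] + 8
= (3)*(0) + (6)*(6) + (8)
= 0 + 36 + 8 = 44

44


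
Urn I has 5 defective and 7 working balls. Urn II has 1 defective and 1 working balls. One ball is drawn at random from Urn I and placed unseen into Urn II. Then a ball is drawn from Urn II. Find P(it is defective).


P(transfer defective) = 5/12; P(transfer working) = 7/12
If defective transferred: Urn II has 2 defective of 3, so P(defective|defective moved) = 2/3
If working transferred: Urn II has 1 defective of 3, so P(defective|working moved) = 1/3
By total probability: P(defective) = 5/12*2/3 + 7/12*1/3 = 17/36

17/36


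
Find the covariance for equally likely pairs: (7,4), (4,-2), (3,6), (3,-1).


E[X]=17/4, E[Y]=7/4, E[XY]=35/4
Cov(X,Y) = E[XY] - E[X]E[Y] = 35/4 - 17/4*7/4 = 21/16

21/16


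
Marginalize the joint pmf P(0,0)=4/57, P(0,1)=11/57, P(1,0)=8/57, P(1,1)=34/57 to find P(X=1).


P(X=1) = P(1,0)+P(1,1) = 8/57 + 34/57 = 42/57 = 14/19

14/19


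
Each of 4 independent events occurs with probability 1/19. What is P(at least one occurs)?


P(at least one) = 1 - P(none)
P(none) = (1 - 1/19)^4 = (18/19)^4 = 104976/130321
P(at least one) = 1 - 104976/130321 = 25345/130321

25345/130321
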